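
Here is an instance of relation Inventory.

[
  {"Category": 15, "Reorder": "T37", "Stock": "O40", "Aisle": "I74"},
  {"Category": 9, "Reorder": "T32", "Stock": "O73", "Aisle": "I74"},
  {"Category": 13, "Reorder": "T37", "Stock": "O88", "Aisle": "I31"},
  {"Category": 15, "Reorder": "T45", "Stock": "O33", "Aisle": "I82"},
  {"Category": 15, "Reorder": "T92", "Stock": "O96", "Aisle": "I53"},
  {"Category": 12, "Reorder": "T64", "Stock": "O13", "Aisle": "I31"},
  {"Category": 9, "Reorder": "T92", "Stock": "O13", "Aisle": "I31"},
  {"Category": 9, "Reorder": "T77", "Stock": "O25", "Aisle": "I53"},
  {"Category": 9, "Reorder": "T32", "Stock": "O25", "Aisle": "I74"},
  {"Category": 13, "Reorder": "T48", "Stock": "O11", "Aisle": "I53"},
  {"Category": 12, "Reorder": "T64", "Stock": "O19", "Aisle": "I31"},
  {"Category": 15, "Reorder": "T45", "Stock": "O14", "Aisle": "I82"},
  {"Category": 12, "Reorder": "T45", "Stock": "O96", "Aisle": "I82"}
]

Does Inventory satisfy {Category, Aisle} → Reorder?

(Category=15, Aisle=I74): 1 row → Reorder = T37 ✓
(Category=9, Aisle=I74): 2 rows → Reorder = T32, T32 ✓
(Category=13, Aisle=I31): 1 row → Reorder = T37 ✓
(Category=15, Aisle=I82): 2 rows → Reorder = T45, T45 ✓
(Category=15, Aisle=I53): 1 row → Reorder = T92 ✓
(Category=12, Aisle=I31): 2 rows → Reorder = T64, T64 ✓
(Category=9, Aisle=I31): 1 row → Reorder = T92 ✓
(Category=9, Aisle=I53): 1 row → Reorder = T77 ✓
(Category=13, Aisle=I53): 1 row → Reorder = T48 ✓
(Category=12, Aisle=I82): 1 row → Reorder = T45 ✓
Every {Category, Aisle} value is associated with a single Reorder value, so {Category, Aisle} → Reorder holds.

Yes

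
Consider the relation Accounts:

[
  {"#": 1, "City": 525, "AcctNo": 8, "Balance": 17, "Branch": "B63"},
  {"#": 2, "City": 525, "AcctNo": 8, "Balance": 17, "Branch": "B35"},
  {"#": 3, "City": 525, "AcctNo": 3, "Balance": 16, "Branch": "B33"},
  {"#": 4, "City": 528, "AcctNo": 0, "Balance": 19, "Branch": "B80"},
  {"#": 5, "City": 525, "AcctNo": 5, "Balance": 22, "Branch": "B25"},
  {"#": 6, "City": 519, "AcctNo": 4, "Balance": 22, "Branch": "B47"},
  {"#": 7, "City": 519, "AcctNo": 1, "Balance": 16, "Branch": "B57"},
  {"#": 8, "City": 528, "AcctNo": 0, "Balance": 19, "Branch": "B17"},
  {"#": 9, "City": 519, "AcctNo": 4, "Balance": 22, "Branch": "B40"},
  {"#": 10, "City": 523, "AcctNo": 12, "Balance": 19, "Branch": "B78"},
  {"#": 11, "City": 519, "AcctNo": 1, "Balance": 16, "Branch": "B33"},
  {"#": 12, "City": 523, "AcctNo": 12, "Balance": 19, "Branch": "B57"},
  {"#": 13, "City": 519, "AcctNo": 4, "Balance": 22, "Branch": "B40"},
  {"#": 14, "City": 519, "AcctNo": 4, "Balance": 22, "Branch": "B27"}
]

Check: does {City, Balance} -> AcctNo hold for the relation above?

Yes

(City=525, Balance=17): rows 1, 2 → AcctNo = 8, 8 ✓
(City=525, Balance=16): row 3 → AcctNo = 3 ✓
(City=528, Balance=19): rows 4, 8 → AcctNo = 0, 0 ✓
(City=525, Balance=22): row 5 → AcctNo = 5 ✓
(City=519, Balance=22): rows 6, 9, 13, 14 → AcctNo = 4, 4, 4, 4 ✓
(City=519, Balance=16): rows 7, 11 → AcctNo = 1, 1 ✓
(City=523, Balance=19): rows 10, 12 → AcctNo = 12, 12 ✓
Every {City, Balance} value is associated with a single AcctNo value, so {City, Balance} -> AcctNo holds.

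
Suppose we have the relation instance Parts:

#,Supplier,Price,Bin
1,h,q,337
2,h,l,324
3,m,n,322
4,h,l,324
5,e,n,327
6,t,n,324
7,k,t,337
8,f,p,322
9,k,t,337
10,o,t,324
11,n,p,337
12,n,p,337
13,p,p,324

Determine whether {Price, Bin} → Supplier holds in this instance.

Yes

(Price=q, Bin=337): row 1 → Supplier = h ✓
(Price=l, Bin=324): rows 2, 4 → Supplier = h, h ✓
(Price=n, Bin=322): row 3 → Supplier = m ✓
(Price=n, Bin=327): row 5 → Supplier = e ✓
(Price=n, Bin=324): row 6 → Supplier = t ✓
(Price=t, Bin=337): rows 7, 9 → Supplier = k, k ✓
(Price=p, Bin=322): row 8 → Supplier = f ✓
(Price=t, Bin=324): row 10 → Supplier = o ✓
(Price=p, Bin=337): rows 11, 12 → Supplier = n, n ✓
(Price=p, Bin=324): row 13 → Supplier = p ✓
Every {Price, Bin} value is associated with a single Supplier value, so {Price, Bin} → Supplier holds.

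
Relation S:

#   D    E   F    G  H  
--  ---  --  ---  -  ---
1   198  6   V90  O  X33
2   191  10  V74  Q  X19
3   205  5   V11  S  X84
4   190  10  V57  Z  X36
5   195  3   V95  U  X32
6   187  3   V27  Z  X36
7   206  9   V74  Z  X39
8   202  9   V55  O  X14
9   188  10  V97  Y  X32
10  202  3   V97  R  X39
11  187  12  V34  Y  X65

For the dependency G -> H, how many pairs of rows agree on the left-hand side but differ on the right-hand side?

G=O: violating pairs (1,8) — 1 pair.
G=Z: violating pairs (4,7), (6,7) — 2 pairs.
G=Y: violating pairs (9,11) — 1 pair.

4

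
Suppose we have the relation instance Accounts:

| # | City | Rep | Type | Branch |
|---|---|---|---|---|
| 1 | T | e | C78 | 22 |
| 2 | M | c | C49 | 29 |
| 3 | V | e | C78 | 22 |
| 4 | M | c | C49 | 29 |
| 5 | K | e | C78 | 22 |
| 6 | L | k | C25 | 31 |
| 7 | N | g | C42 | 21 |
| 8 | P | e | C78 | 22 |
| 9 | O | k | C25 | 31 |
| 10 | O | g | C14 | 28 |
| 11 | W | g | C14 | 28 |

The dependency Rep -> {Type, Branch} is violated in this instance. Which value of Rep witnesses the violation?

g

Rep=e: rows 1, 3, 5, 8 → {Type,Branch} = (C78, 22), (C78, 22), (C78, 22), (C78, 22) ✓
Rep=c: rows 2, 4 → {Type,Branch} = (C49, 29), (C49, 29) ✓
Rep=k: rows 6, 9 → {Type,Branch} = (C25, 31), (C25, 31) ✓
Rep=g: rows 7, 10, 11 → {Type,Branch} takes values {(C42, 21), (C14, 28)} — violation
The only Rep value with inconsistent RHS is Rep=g.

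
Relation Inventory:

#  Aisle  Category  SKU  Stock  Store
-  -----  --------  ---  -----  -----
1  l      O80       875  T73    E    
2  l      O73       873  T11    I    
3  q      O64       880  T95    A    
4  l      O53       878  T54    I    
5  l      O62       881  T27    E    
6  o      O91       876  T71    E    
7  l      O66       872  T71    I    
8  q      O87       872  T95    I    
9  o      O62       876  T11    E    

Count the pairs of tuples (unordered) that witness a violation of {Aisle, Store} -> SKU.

(Aisle=l, Store=E): violating pairs (1,5) — 1 pair.
(Aisle=l, Store=I): violating pairs (2,4), (2,7), (4,7) — 3 pairs.
(Aisle=o, Store=E): all 2 rows agree on SKU — 0 pairs.

4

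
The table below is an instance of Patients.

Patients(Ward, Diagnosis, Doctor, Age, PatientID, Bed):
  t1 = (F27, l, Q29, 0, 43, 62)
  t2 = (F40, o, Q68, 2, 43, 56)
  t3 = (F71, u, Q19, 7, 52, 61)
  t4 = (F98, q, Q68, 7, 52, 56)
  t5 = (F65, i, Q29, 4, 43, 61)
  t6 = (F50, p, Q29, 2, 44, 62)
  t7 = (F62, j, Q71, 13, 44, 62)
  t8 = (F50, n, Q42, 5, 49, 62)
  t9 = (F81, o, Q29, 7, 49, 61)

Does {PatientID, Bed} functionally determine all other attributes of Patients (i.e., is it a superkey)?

Rows 6 and 7 have the same {PatientID, Bed} value (PatientID=44, Bed=62) but are distinct tuples, so {PatientID, Bed} does not determine every attribute — not a superkey.

No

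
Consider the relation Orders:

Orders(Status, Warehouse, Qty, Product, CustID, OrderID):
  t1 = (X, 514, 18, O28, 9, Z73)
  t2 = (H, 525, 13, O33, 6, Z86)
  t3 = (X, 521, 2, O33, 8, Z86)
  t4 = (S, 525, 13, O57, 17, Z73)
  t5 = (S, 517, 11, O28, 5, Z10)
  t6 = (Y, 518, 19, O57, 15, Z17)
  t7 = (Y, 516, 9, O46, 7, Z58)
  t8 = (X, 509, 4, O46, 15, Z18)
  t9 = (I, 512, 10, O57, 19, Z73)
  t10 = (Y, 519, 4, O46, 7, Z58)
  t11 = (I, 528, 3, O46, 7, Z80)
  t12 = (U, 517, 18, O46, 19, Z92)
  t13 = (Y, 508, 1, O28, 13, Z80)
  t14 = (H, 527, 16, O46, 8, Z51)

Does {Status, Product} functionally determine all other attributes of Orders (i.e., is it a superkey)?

Rows 7 and 10 have the same {Status, Product} value (Status=Y, Product=O46) but are distinct tuples, so {Status, Product} does not determine every attribute — not a superkey.

No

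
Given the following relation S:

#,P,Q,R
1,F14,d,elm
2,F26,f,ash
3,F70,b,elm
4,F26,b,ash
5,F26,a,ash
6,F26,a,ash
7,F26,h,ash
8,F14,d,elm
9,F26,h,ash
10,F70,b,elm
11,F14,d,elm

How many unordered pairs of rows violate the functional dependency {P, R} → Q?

13

(P=F14, R=elm): all 3 rows agree on Q — 0 pairs.
(P=F26, R=ash): violating pairs (2,4), (2,5), (2,6), (2,7), (2,9), (4,5), (4,6), (4,7), (4,9), (5,7), (5,9), (6,7), (6,9) — 13 pairs.
(P=F70, R=elm): all 2 rows agree on Q — 0 pairs.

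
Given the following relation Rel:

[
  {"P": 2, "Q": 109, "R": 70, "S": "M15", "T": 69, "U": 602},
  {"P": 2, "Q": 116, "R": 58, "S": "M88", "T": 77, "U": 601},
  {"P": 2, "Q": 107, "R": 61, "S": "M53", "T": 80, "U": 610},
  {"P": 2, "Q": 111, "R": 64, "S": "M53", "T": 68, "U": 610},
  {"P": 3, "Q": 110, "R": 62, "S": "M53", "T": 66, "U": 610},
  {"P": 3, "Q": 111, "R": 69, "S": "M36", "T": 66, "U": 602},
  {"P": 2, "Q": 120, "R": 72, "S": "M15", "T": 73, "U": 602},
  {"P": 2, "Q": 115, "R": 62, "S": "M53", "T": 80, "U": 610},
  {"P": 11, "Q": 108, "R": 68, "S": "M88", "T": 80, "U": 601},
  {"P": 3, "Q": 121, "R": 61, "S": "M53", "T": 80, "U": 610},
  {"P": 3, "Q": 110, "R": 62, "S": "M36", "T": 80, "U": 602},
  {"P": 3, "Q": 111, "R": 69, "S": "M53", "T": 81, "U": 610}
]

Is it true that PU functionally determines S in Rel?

Yes

(P=2, U=602): 2 rows → S = M15, M15 ✓
(P=2, U=601): 1 row → S = M88 ✓
(P=2, U=610): 3 rows → S = M53, M53, M53 ✓
(P=3, U=610): 3 rows → S = M53, M53, M53 ✓
(P=3, U=602): 2 rows → S = M36, M36 ✓
(P=11, U=601): 1 row → S = M88 ✓
Every PU value is associated with a single S value, so PU → S holds.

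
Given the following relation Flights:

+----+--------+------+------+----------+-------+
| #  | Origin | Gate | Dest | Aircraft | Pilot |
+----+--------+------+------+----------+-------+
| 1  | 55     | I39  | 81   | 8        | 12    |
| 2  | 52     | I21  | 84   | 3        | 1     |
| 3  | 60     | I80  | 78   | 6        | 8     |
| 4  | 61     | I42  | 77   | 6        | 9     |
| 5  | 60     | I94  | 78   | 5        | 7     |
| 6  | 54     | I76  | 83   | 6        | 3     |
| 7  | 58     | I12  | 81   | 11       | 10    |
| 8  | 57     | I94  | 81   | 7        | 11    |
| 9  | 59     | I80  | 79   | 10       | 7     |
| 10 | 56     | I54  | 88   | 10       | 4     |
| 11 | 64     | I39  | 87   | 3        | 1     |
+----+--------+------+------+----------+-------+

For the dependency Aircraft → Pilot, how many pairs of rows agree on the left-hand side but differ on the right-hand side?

4

Aircraft=3: all 2 rows agree on Pilot — 0 pairs.
Aircraft=6: violating pairs (3,4), (3,6), (4,6) — 3 pairs.
Aircraft=10: violating pairs (9,10) — 1 pair.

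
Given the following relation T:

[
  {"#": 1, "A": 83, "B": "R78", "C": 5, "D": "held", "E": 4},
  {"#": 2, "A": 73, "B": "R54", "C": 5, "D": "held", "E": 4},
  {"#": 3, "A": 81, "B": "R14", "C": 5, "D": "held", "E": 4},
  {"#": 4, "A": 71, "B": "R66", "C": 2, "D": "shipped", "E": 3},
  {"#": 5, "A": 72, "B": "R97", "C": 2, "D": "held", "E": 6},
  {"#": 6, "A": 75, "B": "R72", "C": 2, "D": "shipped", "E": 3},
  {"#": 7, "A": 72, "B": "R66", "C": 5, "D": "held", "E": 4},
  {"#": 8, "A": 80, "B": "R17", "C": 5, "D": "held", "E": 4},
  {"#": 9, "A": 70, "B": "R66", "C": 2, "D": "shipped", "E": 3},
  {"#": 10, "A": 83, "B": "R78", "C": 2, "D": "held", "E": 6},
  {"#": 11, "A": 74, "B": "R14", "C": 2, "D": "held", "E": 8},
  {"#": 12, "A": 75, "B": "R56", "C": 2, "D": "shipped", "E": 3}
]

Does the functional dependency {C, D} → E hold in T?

No

(C=5, D=held): rows 1, 2, 3, 7, 8 → E = 4, 4, 4, 4, 4 ✓
(C=2, D=shipped): rows 4, 6, 9, 12 → E = 3, 3, 3, 3 ✓
(C=2, D=held): rows 5, 10, 11 → E takes values {6, 8} — violation
Two rows agree on {C, D} but differ on E, so {C, D} → E does not hold.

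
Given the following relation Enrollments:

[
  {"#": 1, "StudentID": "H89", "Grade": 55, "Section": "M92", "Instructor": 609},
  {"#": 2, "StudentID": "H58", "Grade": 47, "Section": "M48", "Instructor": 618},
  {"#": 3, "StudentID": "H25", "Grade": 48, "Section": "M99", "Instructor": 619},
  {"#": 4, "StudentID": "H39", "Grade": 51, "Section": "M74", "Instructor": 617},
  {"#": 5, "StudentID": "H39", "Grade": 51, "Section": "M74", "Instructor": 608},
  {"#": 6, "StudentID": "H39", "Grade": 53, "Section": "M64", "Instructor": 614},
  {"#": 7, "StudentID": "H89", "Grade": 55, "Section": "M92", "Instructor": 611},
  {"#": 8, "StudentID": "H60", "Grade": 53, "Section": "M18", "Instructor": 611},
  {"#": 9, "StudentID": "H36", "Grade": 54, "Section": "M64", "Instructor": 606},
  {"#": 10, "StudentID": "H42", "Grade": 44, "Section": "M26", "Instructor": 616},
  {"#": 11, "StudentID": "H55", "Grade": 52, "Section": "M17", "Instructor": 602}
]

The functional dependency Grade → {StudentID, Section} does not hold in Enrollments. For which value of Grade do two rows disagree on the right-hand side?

53

Grade=55: rows 1, 7 → {StudentID,Section} = (H89, M92), (H89, M92) ✓
Grade=47: row 2 → {StudentID,Section} = (H58, M48) ✓
Grade=48: row 3 → {StudentID,Section} = (H25, M99) ✓
Grade=51: rows 4, 5 → {StudentID,Section} = (H39, M74), (H39, M74) ✓
Grade=53: rows 6, 8 → {StudentID,Section} takes values {(H39, M64), (H60, M18)} — violation
Grade=54: row 9 → {StudentID,Section} = (H36, M64) ✓
Grade=44: row 10 → {StudentID,Section} = (H42, M26) ✓
Grade=52: row 11 → {StudentID,Section} = (H55, M17) ✓
The only Grade value with inconsistent RHS is Grade=53.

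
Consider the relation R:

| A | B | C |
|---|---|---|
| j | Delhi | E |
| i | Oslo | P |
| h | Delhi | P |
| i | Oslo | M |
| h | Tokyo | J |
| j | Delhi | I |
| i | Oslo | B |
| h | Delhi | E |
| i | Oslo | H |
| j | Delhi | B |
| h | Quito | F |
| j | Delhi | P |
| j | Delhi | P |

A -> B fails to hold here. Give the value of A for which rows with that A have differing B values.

h

A=j: 5 rows → B = Delhi, Delhi, Delhi, Delhi, Delhi ✓
A=i: 4 rows → B = Oslo, Oslo, Oslo, Oslo ✓
A=h: 4 rows → B takes values {Delhi, Tokyo, Quito} — violation
The only A value with inconsistent B is A=h.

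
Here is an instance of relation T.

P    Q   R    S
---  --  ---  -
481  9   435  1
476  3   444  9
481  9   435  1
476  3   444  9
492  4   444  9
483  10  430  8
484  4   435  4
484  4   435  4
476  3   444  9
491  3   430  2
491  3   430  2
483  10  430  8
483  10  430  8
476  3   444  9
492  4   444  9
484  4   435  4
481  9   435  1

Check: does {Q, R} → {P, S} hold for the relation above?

Yes

(Q=9, R=435): 3 rows → {P,S} = (481, 1), (481, 1), (481, 1) ✓
(Q=3, R=444): 4 rows → {P,S} = (476, 9), (476, 9), (476, 9), (476, 9) ✓
(Q=4, R=444): 2 rows → {P,S} = (492, 9), (492, 9) ✓
(Q=10, R=430): 3 rows → {P,S} = (483, 8), (483, 8), (483, 8) ✓
(Q=4, R=435): 3 rows → {P,S} = (484, 4), (484, 4), (484, 4) ✓
(Q=3, R=430): 2 rows → {P,S} = (491, 2), (491, 2) ✓
Every {Q, R} value is associated with a single {P, S} value, so {Q, R} → {P, S} holds.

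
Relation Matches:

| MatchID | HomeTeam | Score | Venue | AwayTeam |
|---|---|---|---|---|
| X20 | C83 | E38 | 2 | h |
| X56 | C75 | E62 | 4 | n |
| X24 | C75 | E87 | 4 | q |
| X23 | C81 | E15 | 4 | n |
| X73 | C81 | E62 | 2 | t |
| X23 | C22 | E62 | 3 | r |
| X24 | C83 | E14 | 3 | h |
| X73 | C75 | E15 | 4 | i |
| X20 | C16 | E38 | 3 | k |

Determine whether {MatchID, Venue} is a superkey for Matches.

Yes

All 9 rows have distinct {MatchID, Venue} values, so {MatchID, Venue} → (all attributes) holds and {MatchID, Venue} is a superkey.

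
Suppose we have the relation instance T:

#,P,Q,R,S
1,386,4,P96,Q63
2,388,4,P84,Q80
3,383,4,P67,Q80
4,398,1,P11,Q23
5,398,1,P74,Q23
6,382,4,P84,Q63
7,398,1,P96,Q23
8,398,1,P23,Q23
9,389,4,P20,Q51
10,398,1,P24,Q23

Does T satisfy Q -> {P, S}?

Q=4: rows 1, 2, 3, 6, 9 → {P,S} takes values {(386, Q63), (388, Q80), (383, Q80), (382, Q63), (389, Q51)} — violation
Q=1: rows 4, 5, 7, 8, 10 → {P,S} = (398, Q23), (398, Q23), (398, Q23), (398, Q23), (398, Q23) ✓
Two rows agree on Q but differ on {P, S}, so Q -> {P, S} does not hold.

No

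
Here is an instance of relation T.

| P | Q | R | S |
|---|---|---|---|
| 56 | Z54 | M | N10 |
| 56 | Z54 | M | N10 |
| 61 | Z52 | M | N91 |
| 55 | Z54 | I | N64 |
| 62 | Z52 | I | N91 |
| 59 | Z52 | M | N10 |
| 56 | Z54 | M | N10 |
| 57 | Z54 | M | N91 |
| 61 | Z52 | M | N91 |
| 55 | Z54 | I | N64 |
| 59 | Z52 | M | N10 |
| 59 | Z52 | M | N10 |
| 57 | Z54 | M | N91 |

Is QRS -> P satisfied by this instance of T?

Yes

(Q=Z54, R=M, S=N10): 3 rows → P = 56, 56, 56 ✓
(Q=Z52, R=M, S=N91): 2 rows → P = 61, 61 ✓
(Q=Z54, R=I, S=N64): 2 rows → P = 55, 55 ✓
(Q=Z52, R=I, S=N91): 1 row → P = 62 ✓
(Q=Z52, R=M, S=N10): 3 rows → P = 59, 59, 59 ✓
(Q=Z54, R=M, S=N91): 2 rows → P = 57, 57 ✓
Every QRS value is associated with a single P value, so QRS -> P holds.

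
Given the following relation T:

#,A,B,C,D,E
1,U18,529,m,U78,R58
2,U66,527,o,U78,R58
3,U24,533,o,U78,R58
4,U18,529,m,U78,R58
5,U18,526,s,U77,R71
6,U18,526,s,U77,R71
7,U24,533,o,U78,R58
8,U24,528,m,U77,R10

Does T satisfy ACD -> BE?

(A=U18, C=m, D=U78): rows 1, 4 → {B,E} = (529, R58), (529, R58) ✓
(A=U66, C=o, D=U78): row 2 → {B,E} = (527, R58) ✓
(A=U24, C=o, D=U78): rows 3, 7 → {B,E} = (533, R58), (533, R58) ✓
(A=U18, C=s, D=U77): rows 5, 6 → {B,E} = (526, R71), (526, R71) ✓
(A=U24, C=m, D=U77): row 8 → {B,E} = (528, R10) ✓
Every ACD value is associated with a single BE value, so ACD -> BE holds.

Yes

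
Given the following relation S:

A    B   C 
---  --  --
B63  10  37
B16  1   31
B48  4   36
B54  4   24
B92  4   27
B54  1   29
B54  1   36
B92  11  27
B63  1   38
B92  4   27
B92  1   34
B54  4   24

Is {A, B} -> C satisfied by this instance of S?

(A=B63, B=10): 1 row → C = 37 ✓
(A=B16, B=1): 1 row → C = 31 ✓
(A=B48, B=4): 1 row → C = 36 ✓
(A=B54, B=4): 2 rows → C = 24, 24 ✓
(A=B92, B=4): 2 rows → C = 27, 27 ✓
(A=B54, B=1): 2 rows → C takes values {29, 36} — violation
(A=B92, B=11): 1 row → C = 27 ✓
(A=B63, B=1): 1 row → C = 38 ✓
(A=B92, B=1): 1 row → C = 34 ✓
Two rows agree on {A, B} but differ on C, so {A, B} -> C does not hold.

No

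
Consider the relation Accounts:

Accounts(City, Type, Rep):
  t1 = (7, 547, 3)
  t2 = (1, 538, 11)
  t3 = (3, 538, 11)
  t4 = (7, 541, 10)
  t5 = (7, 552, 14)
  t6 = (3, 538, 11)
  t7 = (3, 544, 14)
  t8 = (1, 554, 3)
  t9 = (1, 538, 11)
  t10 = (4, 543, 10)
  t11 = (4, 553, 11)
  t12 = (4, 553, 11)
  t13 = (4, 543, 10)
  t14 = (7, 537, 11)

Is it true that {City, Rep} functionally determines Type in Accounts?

(City=7, Rep=3): row 1 → Type = 547 ✓
(City=1, Rep=11): rows 2, 9 → Type = 538, 538 ✓
(City=3, Rep=11): rows 3, 6 → Type = 538, 538 ✓
(City=7, Rep=10): row 4 → Type = 541 ✓
(City=7, Rep=14): row 5 → Type = 552 ✓
(City=3, Rep=14): row 7 → Type = 544 ✓
(City=1, Rep=3): row 8 → Type = 554 ✓
(City=4, Rep=10): rows 10, 13 → Type = 543, 543 ✓
(City=4, Rep=11): rows 11, 12 → Type = 553, 553 ✓
(City=7, Rep=11): row 14 → Type = 537 ✓
Every {City, Rep} value is associated with a single Type value, so {City, Rep} -> Type holds.

Yes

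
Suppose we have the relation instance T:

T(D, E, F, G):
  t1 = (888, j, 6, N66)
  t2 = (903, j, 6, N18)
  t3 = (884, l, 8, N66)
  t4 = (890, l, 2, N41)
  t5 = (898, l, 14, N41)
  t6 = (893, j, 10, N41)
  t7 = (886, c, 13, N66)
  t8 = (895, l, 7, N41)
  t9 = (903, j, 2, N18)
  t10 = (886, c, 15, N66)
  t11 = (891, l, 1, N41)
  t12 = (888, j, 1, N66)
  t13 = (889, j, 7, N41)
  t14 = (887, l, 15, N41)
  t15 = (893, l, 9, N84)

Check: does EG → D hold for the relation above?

No

(E=j, G=N66): rows 1, 12 → D = 888, 888 ✓
(E=j, G=N18): rows 2, 9 → D = 903, 903 ✓
(E=l, G=N66): row 3 → D = 884 ✓
(E=l, G=N41): rows 4, 5, 8, 11, 14 → D takes values {890, 898, 895, 891, 887} — violation
(E=j, G=N41): rows 6, 13 → D takes values {893, 889} — violation
(E=c, G=N66): rows 7, 10 → D = 886, 886 ✓
(E=l, G=N84): row 15 → D = 893 ✓
Two rows agree on EG but differ on D, so EG → D does not hold.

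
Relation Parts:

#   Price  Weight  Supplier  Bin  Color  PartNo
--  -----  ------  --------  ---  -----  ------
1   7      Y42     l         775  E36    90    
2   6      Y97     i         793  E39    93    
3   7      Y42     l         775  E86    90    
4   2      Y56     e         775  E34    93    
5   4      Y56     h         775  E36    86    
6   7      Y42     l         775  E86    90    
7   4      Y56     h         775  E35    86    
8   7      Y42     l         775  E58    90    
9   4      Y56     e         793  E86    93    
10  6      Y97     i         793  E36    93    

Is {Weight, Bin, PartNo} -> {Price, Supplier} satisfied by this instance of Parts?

Yes

(Weight=Y42, Bin=775, PartNo=90): rows 1, 3, 6, 8 → {Price,Supplier} = (7, l), (7, l), (7, l), (7, l) ✓
(Weight=Y97, Bin=793, PartNo=93): rows 2, 10 → {Price,Supplier} = (6, i), (6, i) ✓
(Weight=Y56, Bin=775, PartNo=93): row 4 → {Price,Supplier} = (2, e) ✓
(Weight=Y56, Bin=775, PartNo=86): rows 5, 7 → {Price,Supplier} = (4, h), (4, h) ✓
(Weight=Y56, Bin=793, PartNo=93): row 9 → {Price,Supplier} = (4, e) ✓
Every {Weight, Bin, PartNo} value is associated with a single {Price, Supplier} value, so {Weight, Bin, PartNo} -> {Price, Supplier} holds.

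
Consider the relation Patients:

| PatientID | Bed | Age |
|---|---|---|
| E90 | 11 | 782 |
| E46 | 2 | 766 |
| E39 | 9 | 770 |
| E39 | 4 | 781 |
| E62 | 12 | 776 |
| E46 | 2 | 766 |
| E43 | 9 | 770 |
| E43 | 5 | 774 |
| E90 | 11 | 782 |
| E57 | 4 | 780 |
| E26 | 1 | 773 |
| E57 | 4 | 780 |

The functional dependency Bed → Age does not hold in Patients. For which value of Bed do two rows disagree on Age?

4

Bed=11: 2 rows → Age = 782, 782 ✓
Bed=2: 2 rows → Age = 766, 766 ✓
Bed=9: 2 rows → Age = 770, 770 ✓
Bed=4: 3 rows → Age takes values {781, 780} — violation
Bed=12: 1 row → Age = 776 ✓
Bed=5: 1 row → Age = 774 ✓
Bed=1: 1 row → Age = 773 ✓
The only Bed value with inconsistent Age is Bed=4.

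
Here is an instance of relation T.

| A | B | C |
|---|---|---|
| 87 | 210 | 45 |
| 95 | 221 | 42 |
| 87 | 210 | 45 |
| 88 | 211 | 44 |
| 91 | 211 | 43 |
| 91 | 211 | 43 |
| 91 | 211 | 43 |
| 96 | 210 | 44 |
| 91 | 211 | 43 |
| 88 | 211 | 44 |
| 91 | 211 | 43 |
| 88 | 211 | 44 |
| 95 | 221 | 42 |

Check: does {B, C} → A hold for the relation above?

(B=210, C=45): 2 rows → A = 87, 87 ✓
(B=221, C=42): 2 rows → A = 95, 95 ✓
(B=211, C=44): 3 rows → A = 88, 88, 88 ✓
(B=211, C=43): 5 rows → A = 91, 91, 91, 91, 91 ✓
(B=210, C=44): 1 row → A = 96 ✓
Every {B, C} value is associated with a single A value, so {B, C} → A holds.

Yes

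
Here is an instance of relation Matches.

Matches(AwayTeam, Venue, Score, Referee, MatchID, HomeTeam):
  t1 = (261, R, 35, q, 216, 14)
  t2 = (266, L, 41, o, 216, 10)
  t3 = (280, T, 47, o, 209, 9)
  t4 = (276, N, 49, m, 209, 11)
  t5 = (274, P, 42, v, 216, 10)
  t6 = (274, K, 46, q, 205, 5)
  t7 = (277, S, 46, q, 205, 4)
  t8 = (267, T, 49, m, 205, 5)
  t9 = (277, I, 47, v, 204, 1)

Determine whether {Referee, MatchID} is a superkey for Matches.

No

Rows 6 and 7 have the same {Referee, MatchID} value (Referee=q, MatchID=205) but are distinct tuples, so {Referee, MatchID} does not determine every attribute — not a superkey.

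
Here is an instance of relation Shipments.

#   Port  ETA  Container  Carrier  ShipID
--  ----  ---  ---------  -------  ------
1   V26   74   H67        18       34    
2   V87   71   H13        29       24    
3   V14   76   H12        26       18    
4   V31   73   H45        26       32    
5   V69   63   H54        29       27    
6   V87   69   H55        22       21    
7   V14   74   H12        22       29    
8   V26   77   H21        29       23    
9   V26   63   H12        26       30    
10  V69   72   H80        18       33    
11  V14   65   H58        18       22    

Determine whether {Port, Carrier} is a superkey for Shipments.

All 11 rows have distinct {Port, Carrier} values, so {Port, Carrier} → (all attributes) holds and {Port, Carrier} is a superkey.

Yes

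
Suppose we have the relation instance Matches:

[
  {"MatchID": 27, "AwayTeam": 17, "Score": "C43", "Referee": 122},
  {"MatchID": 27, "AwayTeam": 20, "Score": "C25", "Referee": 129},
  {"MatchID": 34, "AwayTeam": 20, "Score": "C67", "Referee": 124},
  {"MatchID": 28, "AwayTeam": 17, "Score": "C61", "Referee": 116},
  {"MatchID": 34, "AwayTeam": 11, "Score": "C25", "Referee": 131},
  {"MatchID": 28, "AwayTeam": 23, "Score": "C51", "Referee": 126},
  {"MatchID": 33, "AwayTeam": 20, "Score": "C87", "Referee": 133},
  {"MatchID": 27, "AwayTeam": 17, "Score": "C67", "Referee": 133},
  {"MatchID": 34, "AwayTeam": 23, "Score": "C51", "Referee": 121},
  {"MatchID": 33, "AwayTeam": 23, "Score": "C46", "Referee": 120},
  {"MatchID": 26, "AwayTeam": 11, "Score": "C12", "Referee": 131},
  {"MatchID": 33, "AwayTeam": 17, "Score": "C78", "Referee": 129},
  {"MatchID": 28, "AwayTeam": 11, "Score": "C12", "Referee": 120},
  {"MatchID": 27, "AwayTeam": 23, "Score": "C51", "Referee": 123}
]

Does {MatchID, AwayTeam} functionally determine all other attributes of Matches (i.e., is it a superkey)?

Two distinct rows share (MatchID=27, AwayTeam=17), so {MatchID, AwayTeam} does not determine every attribute — not a superkey.

No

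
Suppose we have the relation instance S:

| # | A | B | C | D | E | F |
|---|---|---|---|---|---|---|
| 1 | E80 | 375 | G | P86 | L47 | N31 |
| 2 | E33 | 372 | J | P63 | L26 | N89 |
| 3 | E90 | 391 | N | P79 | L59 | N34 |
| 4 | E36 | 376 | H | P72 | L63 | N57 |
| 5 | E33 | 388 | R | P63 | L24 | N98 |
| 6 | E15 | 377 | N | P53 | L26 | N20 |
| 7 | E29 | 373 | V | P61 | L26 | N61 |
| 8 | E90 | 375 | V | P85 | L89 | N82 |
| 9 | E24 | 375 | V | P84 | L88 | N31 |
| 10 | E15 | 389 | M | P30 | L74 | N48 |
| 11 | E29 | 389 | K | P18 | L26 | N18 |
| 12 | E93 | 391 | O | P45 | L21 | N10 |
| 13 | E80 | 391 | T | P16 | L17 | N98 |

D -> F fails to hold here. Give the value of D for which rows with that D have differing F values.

D=P86: row 1 → F = N31 ✓
D=P63: rows 2, 5 → F takes values {N89, N98} — violation
D=P79: row 3 → F = N34 ✓
D=P72: row 4 → F = N57 ✓
D=P53: row 6 → F = N20 ✓
D=P61: row 7 → F = N61 ✓
D=P85: row 8 → F = N82 ✓
D=P84: row 9 → F = N31 ✓
D=P30: row 10 → F = N48 ✓
D=P18: row 11 → F = N18 ✓
D=P45: row 12 → F = N10 ✓
D=P16: row 13 → F = N98 ✓
The only D value with inconsistent F is D=P63.

P63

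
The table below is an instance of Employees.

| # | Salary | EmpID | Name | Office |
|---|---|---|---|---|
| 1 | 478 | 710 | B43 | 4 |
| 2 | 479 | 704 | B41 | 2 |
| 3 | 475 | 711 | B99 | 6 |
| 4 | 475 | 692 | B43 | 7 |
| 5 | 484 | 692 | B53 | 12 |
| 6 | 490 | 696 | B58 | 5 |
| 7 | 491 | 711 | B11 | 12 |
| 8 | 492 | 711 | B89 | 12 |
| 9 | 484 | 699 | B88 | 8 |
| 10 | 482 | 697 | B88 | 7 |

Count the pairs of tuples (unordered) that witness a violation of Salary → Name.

Salary=475: violating pairs (3,4) — 1 pair.
Salary=484: violating pairs (5,9) — 1 pair.

2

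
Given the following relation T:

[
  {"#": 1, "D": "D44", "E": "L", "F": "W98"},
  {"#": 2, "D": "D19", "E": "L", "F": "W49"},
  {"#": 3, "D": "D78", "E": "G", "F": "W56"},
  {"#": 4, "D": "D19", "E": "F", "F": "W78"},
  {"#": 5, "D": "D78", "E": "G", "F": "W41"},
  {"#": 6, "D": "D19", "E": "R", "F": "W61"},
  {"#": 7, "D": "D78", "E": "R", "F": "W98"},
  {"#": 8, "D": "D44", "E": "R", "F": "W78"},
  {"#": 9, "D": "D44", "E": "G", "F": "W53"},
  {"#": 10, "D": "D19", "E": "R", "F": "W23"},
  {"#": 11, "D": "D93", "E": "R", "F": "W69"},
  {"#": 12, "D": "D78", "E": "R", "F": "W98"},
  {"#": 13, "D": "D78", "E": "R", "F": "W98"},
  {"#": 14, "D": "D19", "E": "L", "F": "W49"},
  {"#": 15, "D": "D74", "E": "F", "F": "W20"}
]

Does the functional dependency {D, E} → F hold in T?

(D=D44, E=L): row 1 → F = W98 ✓
(D=D19, E=L): rows 2, 14 → F = W49, W49 ✓
(D=D78, E=G): rows 3, 5 → F takes values {W56, W41} — violation
(D=D19, E=F): row 4 → F = W78 ✓
(D=D19, E=R): rows 6, 10 → F takes values {W61, W23} — violation
(D=D78, E=R): rows 7, 12, 13 → F = W98, W98, W98 ✓
(D=D44, E=R): row 8 → F = W78 ✓
(D=D44, E=G): row 9 → F = W53 ✓
(D=D93, E=R): row 11 → F = W69 ✓
(D=D74, E=F): row 15 → F = W20 ✓
Two rows agree on {D, E} but differ on F, so {D, E} → F does not hold.

No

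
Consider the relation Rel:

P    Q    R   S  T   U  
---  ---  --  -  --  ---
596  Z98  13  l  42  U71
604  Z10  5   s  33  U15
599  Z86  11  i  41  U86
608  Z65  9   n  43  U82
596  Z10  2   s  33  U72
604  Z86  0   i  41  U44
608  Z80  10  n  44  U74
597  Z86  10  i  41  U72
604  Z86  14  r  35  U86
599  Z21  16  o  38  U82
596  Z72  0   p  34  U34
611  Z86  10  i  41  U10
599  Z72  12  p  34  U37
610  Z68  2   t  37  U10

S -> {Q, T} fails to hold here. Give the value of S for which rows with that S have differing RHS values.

n

S=l: 1 row → {Q,T} = (Z98, 42) ✓
S=s: 2 rows → {Q,T} = (Z10, 33), (Z10, 33) ✓
S=i: 4 rows → {Q,T} = (Z86, 41), (Z86, 41), (Z86, 41), (Z86, 41) ✓
S=n: 2 rows → {Q,T} takes values {(Z65, 43), (Z80, 44)} — violation
S=r: 1 row → {Q,T} = (Z86, 35) ✓
S=o: 1 row → {Q,T} = (Z21, 38) ✓
S=p: 2 rows → {Q,T} = (Z72, 34), (Z72, 34) ✓
S=t: 1 row → {Q,T} = (Z68, 37) ✓
The only S value with inconsistent RHS is S=n.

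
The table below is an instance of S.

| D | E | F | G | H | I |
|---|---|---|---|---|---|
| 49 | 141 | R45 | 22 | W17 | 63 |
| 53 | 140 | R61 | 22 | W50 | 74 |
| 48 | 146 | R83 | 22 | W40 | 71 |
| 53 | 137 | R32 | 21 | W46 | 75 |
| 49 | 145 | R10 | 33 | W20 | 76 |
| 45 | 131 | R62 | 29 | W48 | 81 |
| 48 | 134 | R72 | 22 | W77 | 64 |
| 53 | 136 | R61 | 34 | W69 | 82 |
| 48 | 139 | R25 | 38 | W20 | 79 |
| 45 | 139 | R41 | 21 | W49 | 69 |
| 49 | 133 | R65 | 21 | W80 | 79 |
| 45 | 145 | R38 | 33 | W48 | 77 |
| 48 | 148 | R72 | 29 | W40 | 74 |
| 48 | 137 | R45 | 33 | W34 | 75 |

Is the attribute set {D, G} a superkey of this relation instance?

No

Two distinct rows share (D=48, G=22), so {D, G} does not determine every attribute — not a superkey.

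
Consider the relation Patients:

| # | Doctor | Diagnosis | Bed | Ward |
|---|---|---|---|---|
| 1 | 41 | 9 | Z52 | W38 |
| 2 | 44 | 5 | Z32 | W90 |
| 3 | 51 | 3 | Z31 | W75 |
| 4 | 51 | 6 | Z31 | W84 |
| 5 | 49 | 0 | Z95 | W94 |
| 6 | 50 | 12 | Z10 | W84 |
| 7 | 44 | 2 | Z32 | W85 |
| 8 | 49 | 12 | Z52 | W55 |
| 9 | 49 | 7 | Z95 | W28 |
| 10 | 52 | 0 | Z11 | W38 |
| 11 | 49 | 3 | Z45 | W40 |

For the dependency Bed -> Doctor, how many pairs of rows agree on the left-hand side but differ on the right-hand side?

1

Bed=Z52: violating pairs (1,8) — 1 pair.
Bed=Z32: all 2 rows agree on Doctor — 0 pairs.
Bed=Z31: all 2 rows agree on Doctor — 0 pairs.
Bed=Z95: all 2 rows agree on Doctor — 0 pairs.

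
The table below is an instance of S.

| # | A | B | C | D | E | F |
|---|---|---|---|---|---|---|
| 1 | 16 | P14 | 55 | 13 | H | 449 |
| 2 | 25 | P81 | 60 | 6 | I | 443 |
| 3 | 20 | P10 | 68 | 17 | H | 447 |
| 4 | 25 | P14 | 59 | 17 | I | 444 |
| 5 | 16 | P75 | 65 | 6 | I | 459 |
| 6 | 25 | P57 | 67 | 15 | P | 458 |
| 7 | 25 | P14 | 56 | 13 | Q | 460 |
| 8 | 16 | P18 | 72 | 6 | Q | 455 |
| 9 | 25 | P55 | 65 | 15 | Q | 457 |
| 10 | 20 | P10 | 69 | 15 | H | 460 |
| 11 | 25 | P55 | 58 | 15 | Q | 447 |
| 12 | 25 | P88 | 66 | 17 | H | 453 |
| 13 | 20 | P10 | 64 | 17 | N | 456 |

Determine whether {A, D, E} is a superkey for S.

No

Rows 9 and 11 have the same {A, D, E} value (A=25, D=15, E=Q) but are distinct tuples, so {A, D, E} does not determine every attribute — not a superkey.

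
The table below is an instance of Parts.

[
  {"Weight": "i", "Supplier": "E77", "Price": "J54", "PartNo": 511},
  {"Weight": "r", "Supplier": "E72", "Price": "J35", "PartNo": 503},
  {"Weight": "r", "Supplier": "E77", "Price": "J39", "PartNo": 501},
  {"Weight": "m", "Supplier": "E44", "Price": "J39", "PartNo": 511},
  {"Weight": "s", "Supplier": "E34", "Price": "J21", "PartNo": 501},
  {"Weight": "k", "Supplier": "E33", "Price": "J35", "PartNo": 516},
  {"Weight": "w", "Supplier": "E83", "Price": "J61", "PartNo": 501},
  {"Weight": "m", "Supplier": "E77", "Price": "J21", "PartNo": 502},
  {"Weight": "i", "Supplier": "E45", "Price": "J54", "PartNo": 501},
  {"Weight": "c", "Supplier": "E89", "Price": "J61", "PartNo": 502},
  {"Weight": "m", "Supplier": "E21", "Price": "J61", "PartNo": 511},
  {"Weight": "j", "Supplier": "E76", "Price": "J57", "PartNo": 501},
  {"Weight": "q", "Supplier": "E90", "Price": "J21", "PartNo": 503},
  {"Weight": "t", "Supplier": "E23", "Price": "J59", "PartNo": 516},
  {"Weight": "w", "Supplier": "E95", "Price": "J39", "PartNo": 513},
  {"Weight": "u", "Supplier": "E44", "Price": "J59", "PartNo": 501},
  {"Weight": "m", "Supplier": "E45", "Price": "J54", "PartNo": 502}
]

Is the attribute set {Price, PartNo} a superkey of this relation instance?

All 17 rows have distinct {Price, PartNo} values, so {Price, PartNo} → (all attributes) holds and {Price, PartNo} is a superkey.

Yes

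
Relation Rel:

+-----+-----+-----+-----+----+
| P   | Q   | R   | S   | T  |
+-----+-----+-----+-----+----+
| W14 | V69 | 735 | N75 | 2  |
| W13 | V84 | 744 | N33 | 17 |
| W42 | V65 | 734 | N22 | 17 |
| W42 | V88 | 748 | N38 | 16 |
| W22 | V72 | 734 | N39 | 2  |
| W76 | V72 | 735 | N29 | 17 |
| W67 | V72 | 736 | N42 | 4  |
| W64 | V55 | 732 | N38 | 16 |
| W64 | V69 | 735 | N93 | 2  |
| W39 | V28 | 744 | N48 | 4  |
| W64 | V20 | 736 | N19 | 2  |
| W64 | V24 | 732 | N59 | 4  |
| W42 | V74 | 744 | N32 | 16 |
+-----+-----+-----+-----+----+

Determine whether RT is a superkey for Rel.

Two distinct rows share (R=735, T=2), so RT does not determine every attribute — not a superkey.

No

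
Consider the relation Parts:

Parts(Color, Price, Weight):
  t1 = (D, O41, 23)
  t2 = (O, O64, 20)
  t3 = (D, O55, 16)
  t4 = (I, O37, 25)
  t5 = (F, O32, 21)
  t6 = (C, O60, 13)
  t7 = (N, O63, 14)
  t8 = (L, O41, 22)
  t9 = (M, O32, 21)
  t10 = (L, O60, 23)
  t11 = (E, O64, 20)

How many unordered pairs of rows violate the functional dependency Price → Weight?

Price=O41: violating pairs (1,8) — 1 pair.
Price=O64: all 2 rows agree on Weight — 0 pairs.
Price=O32: all 2 rows agree on Weight — 0 pairs.
Price=O60: violating pairs (6,10) — 1 pair.

2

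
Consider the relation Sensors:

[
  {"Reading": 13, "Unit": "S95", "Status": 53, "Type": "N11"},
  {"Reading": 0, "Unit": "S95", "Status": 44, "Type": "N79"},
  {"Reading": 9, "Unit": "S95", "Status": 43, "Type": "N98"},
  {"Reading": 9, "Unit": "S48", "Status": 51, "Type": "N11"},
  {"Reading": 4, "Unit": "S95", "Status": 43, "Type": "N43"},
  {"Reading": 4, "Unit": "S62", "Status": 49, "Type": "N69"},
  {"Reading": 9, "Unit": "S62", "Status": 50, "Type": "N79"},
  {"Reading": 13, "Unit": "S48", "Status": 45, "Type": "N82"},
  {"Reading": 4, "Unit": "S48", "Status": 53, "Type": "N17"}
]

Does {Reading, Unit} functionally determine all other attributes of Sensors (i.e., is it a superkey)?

Yes

All 9 rows have distinct {Reading, Unit} values, so {Reading, Unit} → (all attributes) holds and {Reading, Unit} is a superkey.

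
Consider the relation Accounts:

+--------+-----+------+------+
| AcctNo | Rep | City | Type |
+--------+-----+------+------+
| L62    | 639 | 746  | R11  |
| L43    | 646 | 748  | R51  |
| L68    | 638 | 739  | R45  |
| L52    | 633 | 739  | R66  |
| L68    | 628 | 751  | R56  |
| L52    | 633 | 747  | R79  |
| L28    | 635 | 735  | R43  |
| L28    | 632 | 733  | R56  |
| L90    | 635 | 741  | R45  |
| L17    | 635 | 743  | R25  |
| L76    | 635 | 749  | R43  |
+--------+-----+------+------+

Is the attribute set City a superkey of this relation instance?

No

Two distinct rows share City=739, so City does not determine every attribute — not a superkey.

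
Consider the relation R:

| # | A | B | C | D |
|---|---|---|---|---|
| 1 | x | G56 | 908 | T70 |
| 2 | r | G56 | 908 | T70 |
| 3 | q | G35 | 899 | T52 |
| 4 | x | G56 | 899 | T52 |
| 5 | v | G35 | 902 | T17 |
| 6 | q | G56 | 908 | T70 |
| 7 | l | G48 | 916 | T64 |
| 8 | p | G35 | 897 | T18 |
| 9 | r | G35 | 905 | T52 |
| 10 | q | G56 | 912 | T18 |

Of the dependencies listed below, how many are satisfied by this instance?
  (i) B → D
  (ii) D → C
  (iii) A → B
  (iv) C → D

1

(i) B → D: B=G56: rows 1, 2, 4, 6, 10 → D takes values {T70, T52, T18} — violation; B=G35: rows 3, 5, 8, 9 → D takes values {T52, T17, T18} — violation — fails.
(ii) D → C: D=T52: rows 3, 4, 9 → C takes values {899, 905} — violation; D=T18: rows 8, 10 → C takes values {897, 912} — violation — fails.
(iii) A → B: A=r: rows 2, 9 → B takes values {G56, G35} — violation; A=q: rows 3, 6, 10 → B takes values {G35, G56} — violation — fails.
(iv) C → D: every LHS value maps to a single RHS value — holds.
1 of the 4 dependencies holds.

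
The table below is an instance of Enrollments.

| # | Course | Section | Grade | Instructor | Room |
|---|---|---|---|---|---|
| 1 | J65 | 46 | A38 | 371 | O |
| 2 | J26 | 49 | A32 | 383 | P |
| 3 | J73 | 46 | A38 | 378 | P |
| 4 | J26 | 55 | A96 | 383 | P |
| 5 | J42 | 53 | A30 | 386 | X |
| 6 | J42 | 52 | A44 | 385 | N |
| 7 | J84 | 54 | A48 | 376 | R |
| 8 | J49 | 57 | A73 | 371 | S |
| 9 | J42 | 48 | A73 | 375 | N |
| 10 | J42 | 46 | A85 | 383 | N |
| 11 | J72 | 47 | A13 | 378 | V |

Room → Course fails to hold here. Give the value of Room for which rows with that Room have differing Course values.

Room=O: row 1 → Course = J65 ✓
Room=P: rows 2, 3, 4 → Course takes values {J26, J73} — violation
Room=X: row 5 → Course = J42 ✓
Room=N: rows 6, 9, 10 → Course = J42, J42, J42 ✓
Room=R: row 7 → Course = J84 ✓
Room=S: row 8 → Course = J49 ✓
Room=V: row 11 → Course = J72 ✓
The only Room value with inconsistent Course is Room=P.

P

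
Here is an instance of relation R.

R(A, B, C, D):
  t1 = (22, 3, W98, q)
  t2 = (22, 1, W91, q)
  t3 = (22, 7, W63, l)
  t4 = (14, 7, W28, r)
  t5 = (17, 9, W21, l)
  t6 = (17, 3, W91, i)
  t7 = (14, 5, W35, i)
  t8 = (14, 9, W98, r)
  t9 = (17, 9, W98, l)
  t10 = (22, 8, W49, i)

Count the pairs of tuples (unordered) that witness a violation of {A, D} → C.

(A=22, D=q): violating pairs (1,2) — 1 pair.
(A=14, D=r): violating pairs (4,8) — 1 pair.
(A=17, D=l): violating pairs (5,9) — 1 pair.

3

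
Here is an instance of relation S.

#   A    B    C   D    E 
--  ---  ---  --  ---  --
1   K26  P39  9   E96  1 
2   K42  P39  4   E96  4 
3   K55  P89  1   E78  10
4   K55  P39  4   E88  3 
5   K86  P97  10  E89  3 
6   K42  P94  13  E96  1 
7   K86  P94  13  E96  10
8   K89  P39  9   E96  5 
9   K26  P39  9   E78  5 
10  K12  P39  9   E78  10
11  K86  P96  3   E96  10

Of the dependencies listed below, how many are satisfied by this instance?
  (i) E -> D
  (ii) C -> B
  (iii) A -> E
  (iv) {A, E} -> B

(i) E -> D: E=10: rows 3, 7, 10, 11 → D takes values {E78, E96} — violation; E=3: rows 4, 5 → D takes values {E88, E89} — violation; E=5: rows 8, 9 → D takes values {E96, E78} — violation — fails.
(ii) C -> B: every LHS value maps to a single RHS value — holds.
(iii) A -> E: A=K26: rows 1, 9 → E takes values {1, 5} — violation; A=K42: rows 2, 6 → E takes values {4, 1} — violation; A=K55: rows 3, 4 → E takes values {10, 3} — violation; A=K86: rows 5, 7, 11 → E takes values {3, 10} — violation — fails.
(iv) {A, E} -> B: (A=K86, E=10): rows 7, 11 → B takes values {P94, P96} — violation — fails.
1 of the 4 dependencies holds.

1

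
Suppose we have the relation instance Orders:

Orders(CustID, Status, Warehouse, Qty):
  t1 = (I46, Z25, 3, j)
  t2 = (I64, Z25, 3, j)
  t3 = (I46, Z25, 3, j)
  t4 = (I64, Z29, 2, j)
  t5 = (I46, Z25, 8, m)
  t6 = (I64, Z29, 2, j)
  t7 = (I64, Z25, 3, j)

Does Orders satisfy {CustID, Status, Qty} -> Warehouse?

Yes

(CustID=I46, Status=Z25, Qty=j): rows 1, 3 → Warehouse = 3, 3 ✓
(CustID=I64, Status=Z25, Qty=j): rows 2, 7 → Warehouse = 3, 3 ✓
(CustID=I64, Status=Z29, Qty=j): rows 4, 6 → Warehouse = 2, 2 ✓
(CustID=I46, Status=Z25, Qty=m): row 5 → Warehouse = 8 ✓
Every {CustID, Status, Qty} value is associated with a single Warehouse value, so {CustID, Status, Qty} -> Warehouse holds.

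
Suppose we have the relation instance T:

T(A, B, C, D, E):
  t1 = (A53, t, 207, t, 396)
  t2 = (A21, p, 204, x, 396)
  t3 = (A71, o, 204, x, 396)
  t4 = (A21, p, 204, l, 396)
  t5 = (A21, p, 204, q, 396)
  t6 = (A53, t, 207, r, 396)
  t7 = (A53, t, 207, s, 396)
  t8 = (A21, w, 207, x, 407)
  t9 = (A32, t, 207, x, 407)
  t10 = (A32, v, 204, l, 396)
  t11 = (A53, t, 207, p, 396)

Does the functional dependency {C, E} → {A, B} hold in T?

No

(C=207, E=396): rows 1, 6, 7, 11 → {A,B} = (A53, t), (A53, t), (A53, t), (A53, t) ✓
(C=204, E=396): rows 2, 3, 4, 5, 10 → {A,B} takes values {(A21, p), (A71, o), (A32, v)} — violation
(C=207, E=407): rows 8, 9 → {A,B} takes values {(A21, w), (A32, t)} — violation
Two rows agree on {C, E} but differ on {A, B}, so {C, E} → {A, B} does not hold.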